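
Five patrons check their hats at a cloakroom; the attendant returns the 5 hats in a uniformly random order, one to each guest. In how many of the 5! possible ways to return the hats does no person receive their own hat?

44

By inclusion-exclusion, !5 = Σ (-1)^k · 5!/k! for k=0..5
= 5! - 5!/1! + 5!/2! - 5!/3! + 5!/4! - 5!/5!
= 120 - 120 + 60 - 20 + 5 - 1
= 44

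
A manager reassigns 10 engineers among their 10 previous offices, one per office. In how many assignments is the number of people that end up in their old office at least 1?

2293839

# with exactly i fixed is C(10,i)·!(10-i); sum over i=1..10:
  i=1: C(10,1)·!9 = 10·133496 = 1334960
  i=2: C(10,2)·!8 = 45·14833 = 667485
  i=3: C(10,3)·!7 = 120·1854 = 222480
  i=4: C(10,4)·!6 = 210·265 = 55650
  i=5: C(10,5)·!5 = 252·44 = 11088
  i=6: C(10,6)·!4 = 210·9 = 1890
  i=7: C(10,7)·!3 = 120·2 = 240
  i=8: C(10,8)·!2 = 45·1 = 45
  i=9: C(10,9)·!1 = 10·0 = 0
  i=10: C(10,10)·!0 = 1·1 = 1
Total = 2293839.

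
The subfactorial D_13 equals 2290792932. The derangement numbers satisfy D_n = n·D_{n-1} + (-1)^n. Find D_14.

D_14 = 14·2290792932 + 1 = 32071101049.

32071101049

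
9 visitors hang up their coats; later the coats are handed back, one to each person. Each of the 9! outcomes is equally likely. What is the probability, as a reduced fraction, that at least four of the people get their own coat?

6883/362880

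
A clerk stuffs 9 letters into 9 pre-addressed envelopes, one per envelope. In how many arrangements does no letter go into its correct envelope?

133496

Use !n = n·!(n-1) + (-1)^n.
!9 = 9·14833 - 1 = 133496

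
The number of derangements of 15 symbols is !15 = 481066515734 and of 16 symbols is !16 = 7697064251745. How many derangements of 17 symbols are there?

130850092279664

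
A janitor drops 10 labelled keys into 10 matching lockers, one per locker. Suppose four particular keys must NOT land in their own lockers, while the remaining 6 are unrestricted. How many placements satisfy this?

Let A_j be the event that the j-th constrained one is fixed. By inclusion-exclusion over the 4 events:
Σ_{j=0}^{4} (-1)^j C(4,j)(10-j)!
= C(4,0)·10! - C(4,1)·9! + C(4,2)·8! - C(4,3)·7! + C(4,4)·6!
= 3628800 - 1451520 + 241920 - 20160 + 720
= 2399760

2399760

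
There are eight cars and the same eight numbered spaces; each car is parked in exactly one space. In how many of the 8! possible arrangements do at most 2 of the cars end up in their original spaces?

37085

Sum C(8,i)·!(8-i) for i = 0..2:
  i=0: C(8,0)·!8 = 1·14833 = 14833
  i=1: C(8,1)·!7 = 8·1854 = 14832
  i=2: C(8,2)·!6 = 28·265 = 7420
Total = 37085.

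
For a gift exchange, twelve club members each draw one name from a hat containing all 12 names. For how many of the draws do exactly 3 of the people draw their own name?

29369120

Pick the 3 fixed positions: C(12,3) = 220 ways.
The remaining 9 must be deranged: !9 = 133496.
Total: 220 × 133496 = 29369120.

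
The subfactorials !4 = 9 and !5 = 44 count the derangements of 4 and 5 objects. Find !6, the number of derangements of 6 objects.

265

!6 = (6-1)·(!5 + !4) = 5·(44 + 9) = 5·53 = 265.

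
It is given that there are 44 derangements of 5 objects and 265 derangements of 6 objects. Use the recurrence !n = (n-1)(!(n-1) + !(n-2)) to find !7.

!7 = (7-1)·(!6 + !5) = 6·(265 + 44) = 6·309 = 1854.

1854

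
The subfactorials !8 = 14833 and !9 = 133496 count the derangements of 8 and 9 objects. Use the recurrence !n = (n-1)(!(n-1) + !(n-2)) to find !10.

1334961

!10 = (10-1)·(!9 + !8) = 9·(133496 + 14833) = 9·148329 = 1334961.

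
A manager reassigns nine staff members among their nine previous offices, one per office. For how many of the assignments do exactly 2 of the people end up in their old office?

Choose which 2 of the 9 are fixed: C(9,2) = 36.
The other 7 form a derangement: !7 = 1854.
Total: 36 × 1854 = 66744.

66744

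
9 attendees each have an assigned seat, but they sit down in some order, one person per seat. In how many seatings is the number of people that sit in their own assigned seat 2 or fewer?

333737

# with exactly i fixed is C(9,i)·!(9-i); sum over i=0..2:
  i=0: C(9,0)·!9 = 1·133496 = 133496
  i=1: C(9,1)·!8 = 9·14833 = 133497
  i=2: C(9,2)·!7 = 36·1854 = 66744
Total = 333737.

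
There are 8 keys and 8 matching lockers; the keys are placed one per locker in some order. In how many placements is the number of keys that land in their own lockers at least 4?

Sum C(8,i)·!(8-i) for i = 4..8:
  i=4: C(8,4)·!4 = 70·9 = 630
  i=5: C(8,5)·!3 = 56·2 = 112
  i=6: C(8,6)·!2 = 28·1 = 28
  i=7: C(8,7)·!1 = 8·0 = 0
  i=8: C(8,8)·!0 = 1·1 = 1
Total = 771.

771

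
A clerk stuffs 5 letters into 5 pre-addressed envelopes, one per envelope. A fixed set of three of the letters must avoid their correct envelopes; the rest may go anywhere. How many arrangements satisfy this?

Inclusion-exclusion on the 3 forbidden self-matches:
Σ_{j=0}^{3} (-1)^j C(3,j)(5-j)!
= C(3,0)·5! - C(3,1)·4! + C(3,2)·3! - C(3,3)·2!
= 120 - 72 + 18 - 2
= 64

64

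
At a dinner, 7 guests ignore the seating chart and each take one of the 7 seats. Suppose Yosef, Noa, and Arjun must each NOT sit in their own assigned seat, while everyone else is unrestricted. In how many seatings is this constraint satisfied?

Inclusion-exclusion on the 3 forbidden self-matches:
Σ_{j=0}^{3} (-1)^j C(3,j)(7-j)!
= C(3,0)·7! - C(3,1)·6! + C(3,2)·5! - C(3,3)·4!
= 5040 - 2160 + 360 - 24
= 3216

3216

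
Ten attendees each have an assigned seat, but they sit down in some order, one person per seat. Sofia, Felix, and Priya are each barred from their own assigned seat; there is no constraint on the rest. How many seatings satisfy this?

2656080

Inclusion-exclusion on the 3 forbidden self-matches:
Σ_{j=0}^{3} (-1)^j C(3,j)(10-j)!
= C(3,0)·10! - C(3,1)·9! + C(3,2)·8! - C(3,3)·7!
= 3628800 - 1088640 + 120960 - 5040
= 2656080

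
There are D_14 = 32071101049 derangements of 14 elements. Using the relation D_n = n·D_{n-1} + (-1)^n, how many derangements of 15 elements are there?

481066515734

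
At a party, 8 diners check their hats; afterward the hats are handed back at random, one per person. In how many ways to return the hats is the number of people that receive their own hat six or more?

# with exactly i fixed is C(8,i)·!(8-i); sum over i=6..8:
  i=6: C(8,6)·!2 = 28·1 = 28
  i=7: C(8,7)·!1 = 8·0 = 0
  i=8: C(8,8)·!0 = 1·1 = 1
Total = 29.

29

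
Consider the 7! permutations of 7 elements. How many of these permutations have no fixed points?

1854

Use !n = n·!(n-1) + (-1)^n.
!7 = 7·265 - 1 = 1854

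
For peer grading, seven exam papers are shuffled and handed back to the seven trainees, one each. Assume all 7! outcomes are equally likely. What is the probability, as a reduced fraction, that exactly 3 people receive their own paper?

1/16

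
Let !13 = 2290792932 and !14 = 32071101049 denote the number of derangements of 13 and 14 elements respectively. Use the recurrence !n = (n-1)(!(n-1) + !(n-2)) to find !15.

481066515734

!15 = (15-1)·(!14 + !13) = 14·(32071101049 + 2290792932) = 14·34361893981 = 481066515734.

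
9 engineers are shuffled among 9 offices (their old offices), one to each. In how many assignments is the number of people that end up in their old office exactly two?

66744

Choose which 2 of the 9 are fixed: C(9,2) = 36.
The other 7 form a derangement: !7 = 1854.
Total: 36 × 1854 = 66744.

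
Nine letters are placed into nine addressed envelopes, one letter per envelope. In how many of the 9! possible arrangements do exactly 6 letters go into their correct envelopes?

Pick the 6 fixed positions: C(9,6) = 84 ways.
The remaining 3 must be deranged: !3 = 2.
Total: 84 × 2 = 168.

168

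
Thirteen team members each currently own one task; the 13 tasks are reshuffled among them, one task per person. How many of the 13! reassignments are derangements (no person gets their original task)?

2290792932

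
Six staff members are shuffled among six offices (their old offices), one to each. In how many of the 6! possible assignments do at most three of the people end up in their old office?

704

# with exactly i fixed is C(6,i)·!(6-i); sum over i=0..3:
  i=0: C(6,0)·!6 = 1·265 = 265
  i=1: C(6,1)·!5 = 6·44 = 264
  i=2: C(6,2)·!4 = 15·9 = 135
  i=3: C(6,3)·!3 = 20·2 = 40
Total = 704.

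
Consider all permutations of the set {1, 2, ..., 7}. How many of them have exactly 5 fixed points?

21

Choose which 5 of the 7 are fixed: C(7,5) = 21.
The other 2 form a derangement: !2 = 1.
Total: 21 × 1 = 21.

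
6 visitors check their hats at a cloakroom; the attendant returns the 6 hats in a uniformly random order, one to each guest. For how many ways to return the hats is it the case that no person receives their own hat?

265

Use !n = (n-1)(!(n-1) + !(n-2)).
!6 = 5·(44 + 9) = 5·53 = 265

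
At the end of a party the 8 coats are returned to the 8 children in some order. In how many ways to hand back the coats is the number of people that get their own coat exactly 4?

630

Pick the 4 fixed positions: C(8,4) = 70 ways.
The other 4 form a derangement: !4 = 9.
Total: 70 × 9 = 630.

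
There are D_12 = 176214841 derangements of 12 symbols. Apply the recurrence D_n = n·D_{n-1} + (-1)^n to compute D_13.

2290792932

D_13 = 13·176214841 - 1 = 2290792932.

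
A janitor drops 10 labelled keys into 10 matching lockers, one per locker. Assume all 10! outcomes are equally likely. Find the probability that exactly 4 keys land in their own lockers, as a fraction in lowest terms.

53/3456

Favorable outcomes: C(10,4)·!6 = 210·265 = 55650.
Total outcomes: 10! = 3628800.
Probability = 55650/3628800 = 53/3456.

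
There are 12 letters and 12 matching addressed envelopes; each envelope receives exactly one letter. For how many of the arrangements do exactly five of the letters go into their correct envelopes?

Pick the 5 fixed positions: C(12,5) = 792 ways.
The other 7 form a derangement: !7 = 1854.
Total: 792 × 1854 = 1468368.

1468368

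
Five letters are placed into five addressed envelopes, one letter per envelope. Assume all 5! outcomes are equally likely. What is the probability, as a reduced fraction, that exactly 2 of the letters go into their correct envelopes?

1/6

Favorable outcomes: C(5,2)·!3 = 10·2 = 20.
Total outcomes: 5! = 120.
Probability = 20/120 = 1/6.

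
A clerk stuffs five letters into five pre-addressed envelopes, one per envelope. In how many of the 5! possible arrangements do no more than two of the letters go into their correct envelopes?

109

Sum C(5,i)·!(5-i) for i = 0..2:
  i=0: C(5,0)·!5 = 1·44 = 44
  i=1: C(5,1)·!4 = 5·9 = 45
  i=2: C(5,2)·!3 = 10·2 = 20
Total = 109.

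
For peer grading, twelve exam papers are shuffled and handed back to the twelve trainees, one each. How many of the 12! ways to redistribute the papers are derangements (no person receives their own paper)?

176214841

Recurrence: !12 = 11·(!11 + !10).
!12 = 11·(14684570 + 1334961) = 11·16019531 = 176214841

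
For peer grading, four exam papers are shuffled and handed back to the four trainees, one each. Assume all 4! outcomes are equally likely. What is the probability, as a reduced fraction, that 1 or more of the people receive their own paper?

5/8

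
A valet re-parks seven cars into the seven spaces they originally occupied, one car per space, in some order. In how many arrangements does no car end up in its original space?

1854

!7 = 7! · Σ_{k=0}^{7} (-1)^k/k!
= 7! - 7!/1! + 7!/2! - 7!/3! + 7!/4! - 7!/5! + 7!/6! - 7!/7!
= 5040 - 5040 + 2520 - 840 + 210 - 42 + 7 - 1
= 1854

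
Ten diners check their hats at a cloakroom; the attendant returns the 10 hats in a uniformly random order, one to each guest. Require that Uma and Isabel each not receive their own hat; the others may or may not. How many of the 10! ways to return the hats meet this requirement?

2943360

Inclusion-exclusion on the 2 forbidden self-matches:
Σ_{j=0}^{2} (-1)^j C(2,j)(10-j)!
= C(2,0)·10! - C(2,1)·9! + C(2,2)·8!
= 3628800 - 725760 + 40320
= 2943360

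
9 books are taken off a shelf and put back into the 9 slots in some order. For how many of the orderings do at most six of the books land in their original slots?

362843

Sum C(9,i)·!(9-i) for i = 0..6:
  i=0: C(9,0)·!9 = 1·133496 = 133496
  i=1: C(9,1)·!8 = 9·14833 = 133497
  i=2: C(9,2)·!7 = 36·1854 = 66744
  i=3: C(9,3)·!6 = 84·265 = 22260
  i=4: C(9,4)·!5 = 126·44 = 5544
  i=5: C(9,5)·!4 = 126·9 = 1134
  i=6: C(9,6)·!3 = 84·2 = 168
Total = 362843.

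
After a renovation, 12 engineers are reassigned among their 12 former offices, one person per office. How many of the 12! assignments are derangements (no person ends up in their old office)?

!12 is the nearest integer to 12!/e.
12! = 479001600, and 479001600/e ≈ 176214840.93, so !12 = 176214841.

176214841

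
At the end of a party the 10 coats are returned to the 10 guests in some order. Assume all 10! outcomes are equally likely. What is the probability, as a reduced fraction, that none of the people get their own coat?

16481/44800

Favorable outcomes: !10 = 1334961.
Total outcomes: 10! = 3628800.
Probability = 1334961/3628800 = 16481/44800.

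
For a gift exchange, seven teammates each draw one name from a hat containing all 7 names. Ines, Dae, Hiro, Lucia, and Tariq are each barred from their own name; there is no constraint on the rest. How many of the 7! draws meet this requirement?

2428

Let A_j be the event that the j-th constrained one is fixed. By inclusion-exclusion over the 5 events:
Σ_{j=0}^{5} (-1)^j C(5,j)(7-j)!
= C(5,0)·7! - C(5,1)·6! + C(5,2)·5! - C(5,3)·4! + C(5,4)·3! - C(5,5)·2!
= 5040 - 3600 + 1200 - 240 + 30 - 2
= 2428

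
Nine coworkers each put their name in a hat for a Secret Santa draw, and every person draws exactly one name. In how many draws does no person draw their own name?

The number of derangements of 9 is !9 = Σ_{k=0}^{9} (-1)^k·9!/k!
= 9! - 9!/1! + 9!/2! - 9!/3! + 9!/4! - 9!/5! + 9!/6! - 9!/7! + 9!/8! - 9!/9!
= 362880 - 362880 + 181440 - 60480 + 15120 - 3024 + 504 - 72 + 9 - 1
= 133496

133496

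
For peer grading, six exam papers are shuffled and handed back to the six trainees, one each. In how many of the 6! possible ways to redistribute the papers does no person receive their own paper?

265

The subfactorial !6 = [6!/e] (nearest integer).
6! = 720, and 720/e ≈ 264.87, so !6 = 265.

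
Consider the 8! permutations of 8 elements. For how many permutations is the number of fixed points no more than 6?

Sum C(8,i)·!(8-i) for i = 0..6:
  i=0: C(8,0)·!8 = 1·14833 = 14833
  i=1: C(8,1)·!7 = 8·1854 = 14832
  i=2: C(8,2)·!6 = 28·265 = 7420
  i=3: C(8,3)·!5 = 56·44 = 2464
  i=4: C(8,4)·!4 = 70·9 = 630
  i=5: C(8,5)·!3 = 56·2 = 112
  i=6: C(8,6)·!2 = 28·1 = 28
Total = 40319.

40319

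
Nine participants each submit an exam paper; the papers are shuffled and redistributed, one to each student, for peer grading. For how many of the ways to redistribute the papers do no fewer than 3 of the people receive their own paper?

29143

# with exactly i fixed is C(9,i)·!(9-i); sum over i=3..9:
  i=3: C(9,3)·!6 = 84·265 = 22260
  i=4: C(9,4)·!5 = 126·44 = 5544
  i=5: C(9,5)·!4 = 126·9 = 1134
  i=6: C(9,6)·!3 = 84·2 = 168
  i=7: C(9,7)·!2 = 36·1 = 36
  i=8: C(9,8)·!1 = 9·0 = 0
  i=9: C(9,9)·!0 = 1·1 = 1
Total = 29143.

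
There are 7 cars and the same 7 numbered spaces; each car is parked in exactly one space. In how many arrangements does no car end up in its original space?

!7 = 7! · Σ_{k=0}^{7} (-1)^k/k!
= 7! - 7!/1! + 7!/2! - 7!/3! + 7!/4! - 7!/5! + 7!/6! - 7!/7!
= 5040 - 5040 + 2520 - 840 + 210 - 42 + 7 - 1
= 1854

1854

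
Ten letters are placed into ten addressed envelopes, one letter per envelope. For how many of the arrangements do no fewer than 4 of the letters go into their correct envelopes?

Sum C(10,i)·!(10-i) for i = 4..10:
  i=4: C(10,4)·!6 = 210·265 = 55650
  i=5: C(10,5)·!5 = 252·44 = 11088
  i=6: C(10,6)·!4 = 210·9 = 1890
  i=7: C(10,7)·!3 = 120·2 = 240
  i=8: C(10,8)·!2 = 45·1 = 45
  i=9: C(10,9)·!1 = 10·0 = 0
  i=10: C(10,10)·!0 = 1·1 = 1
Total = 68914.

68914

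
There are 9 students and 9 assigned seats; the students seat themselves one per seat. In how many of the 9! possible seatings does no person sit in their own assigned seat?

133496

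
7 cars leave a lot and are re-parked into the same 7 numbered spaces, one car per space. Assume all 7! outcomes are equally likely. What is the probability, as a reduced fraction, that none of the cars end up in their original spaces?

Favorable outcomes: !7 = 1854.
Total outcomes: 7! = 5040.
Probability = 1854/5040 = 103/280.

103/280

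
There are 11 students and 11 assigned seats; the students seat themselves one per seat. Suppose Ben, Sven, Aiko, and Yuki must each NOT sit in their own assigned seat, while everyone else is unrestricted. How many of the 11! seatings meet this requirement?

27422640

Let A_j be the event that the j-th constrained one is fixed. By inclusion-exclusion over the 4 events:
Σ_{j=0}^{4} (-1)^j C(4,j)(11-j)!
= C(4,0)·11! - C(4,1)·10! + C(4,2)·9! - C(4,3)·8! + C(4,4)·7!
= 39916800 - 14515200 + 2177280 - 161280 + 5040
= 27422640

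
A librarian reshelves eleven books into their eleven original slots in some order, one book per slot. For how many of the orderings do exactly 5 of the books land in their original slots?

122430

Pick the 5 fixed positions: C(11,5) = 462 ways.
The remaining 6 must be deranged: !6 = 265.
Total: 462 × 265 = 122430.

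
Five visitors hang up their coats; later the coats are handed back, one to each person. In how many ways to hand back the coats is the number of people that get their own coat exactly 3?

10

Choose which 3 of the 5 are fixed: C(5,3) = 10.
The other 2 form a derangement: !2 = 1.
Total: 10 × 1 = 10.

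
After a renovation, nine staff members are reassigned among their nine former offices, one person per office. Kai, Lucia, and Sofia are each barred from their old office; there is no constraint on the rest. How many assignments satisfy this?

256320

Inclusion-exclusion on the 3 forbidden self-matches:
Σ_{j=0}^{3} (-1)^j C(3,j)(9-j)!
= C(3,0)·9! - C(3,1)·8! + C(3,2)·7! - C(3,3)·6!
= 362880 - 120960 + 15120 - 720
= 256320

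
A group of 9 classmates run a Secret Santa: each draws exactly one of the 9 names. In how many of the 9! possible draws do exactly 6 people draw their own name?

Pick the 6 fixed positions: C(9,6) = 84 ways.
The other 3 form a derangement: !3 = 2.
Total: 84 × 2 = 168.

168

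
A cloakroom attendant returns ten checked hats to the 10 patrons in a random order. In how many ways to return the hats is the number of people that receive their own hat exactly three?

222480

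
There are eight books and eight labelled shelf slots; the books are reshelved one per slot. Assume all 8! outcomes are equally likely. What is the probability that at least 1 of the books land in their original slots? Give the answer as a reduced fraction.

Favorable outcomes: Σ_{i≥1} C(8,i)·!(8-i) = 8·1854 + 28·265 + 56·44 + 70·9 + 56·2 + 28·1 + 8·0 + 1·1 = 25487.
Total outcomes: 8! = 40320.
Probability = 25487/40320 = 3641/5760.

3641/5760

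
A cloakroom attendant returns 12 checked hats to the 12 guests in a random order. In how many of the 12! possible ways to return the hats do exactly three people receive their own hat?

29369120

Choose which 3 of the 12 are fixed: C(12,3) = 220.
The other 9 form a derangement: !9 = 133496.
Total: 220 × 133496 = 29369120.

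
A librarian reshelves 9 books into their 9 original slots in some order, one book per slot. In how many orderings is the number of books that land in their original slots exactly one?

Pick the single fixed position: C(9,1) = 9 ways.
The remaining 8 must be deranged: !8 = 14833.
Total: 9 × 14833 = 133497.

133497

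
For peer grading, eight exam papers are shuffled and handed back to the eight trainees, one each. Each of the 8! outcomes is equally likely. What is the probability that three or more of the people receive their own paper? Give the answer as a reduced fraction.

647/8064

Favorable outcomes: Σ_{i≥3} C(8,i)·!(8-i) = 56·44 + 70·9 + 56·2 + 28·1 + 8·0 + 1·1 = 3235.
Total outcomes: 8! = 40320.
Probability = 3235/40320 = 647/8064.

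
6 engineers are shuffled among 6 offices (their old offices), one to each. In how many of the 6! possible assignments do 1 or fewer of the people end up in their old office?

529

# with exactly i fixed is C(6,i)·!(6-i); sum over i=0..1:
  i=0: C(6,0)·!6 = 1·265 = 265
  i=1: C(6,1)·!5 = 6·44 = 264
Total = 529.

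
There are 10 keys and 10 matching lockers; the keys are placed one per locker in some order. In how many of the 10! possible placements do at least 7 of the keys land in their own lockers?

# with exactly i fixed is C(10,i)·!(10-i); sum over i=7..10:
  i=7: C(10,7)·!3 = 120·2 = 240
  i=8: C(10,8)·!2 = 45·1 = 45
  i=9: C(10,9)·!1 = 10·0 = 0
  i=10: C(10,10)·!0 = 1·1 = 1
Total = 286.

286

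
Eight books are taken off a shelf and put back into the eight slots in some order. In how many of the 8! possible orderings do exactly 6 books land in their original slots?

28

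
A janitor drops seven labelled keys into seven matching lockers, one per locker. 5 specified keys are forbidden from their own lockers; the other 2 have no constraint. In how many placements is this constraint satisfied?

Let A_j be the event that the j-th constrained one is fixed. By inclusion-exclusion over the 5 events:
Σ_{j=0}^{5} (-1)^j C(5,j)(7-j)!
= C(5,0)·7! - C(5,1)·6! + C(5,2)·5! - C(5,3)·4! + C(5,4)·3! - C(5,5)·2!
= 5040 - 3600 + 1200 - 240 + 30 - 2
= 2428

2428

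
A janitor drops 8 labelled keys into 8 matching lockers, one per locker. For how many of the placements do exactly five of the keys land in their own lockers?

Pick the 5 fixed positions: C(8,5) = 56 ways.
The other 3 form a derangement: !3 = 2.
Total: 56 × 2 = 112.

112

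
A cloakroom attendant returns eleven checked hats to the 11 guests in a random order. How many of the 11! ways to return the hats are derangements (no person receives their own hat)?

14684570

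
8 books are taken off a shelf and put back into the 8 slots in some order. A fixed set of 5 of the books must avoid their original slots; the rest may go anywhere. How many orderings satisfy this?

Inclusion-exclusion on the 5 forbidden self-matches:
Σ_{j=0}^{5} (-1)^j C(5,j)(8-j)!
= C(5,0)·8! - C(5,1)·7! + C(5,2)·6! - C(5,3)·5! + C(5,4)·4! - C(5,5)·3!
= 40320 - 25200 + 7200 - 1200 + 120 - 6
= 21234

21234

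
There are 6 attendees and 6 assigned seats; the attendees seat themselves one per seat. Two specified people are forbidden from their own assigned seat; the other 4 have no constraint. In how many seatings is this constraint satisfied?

504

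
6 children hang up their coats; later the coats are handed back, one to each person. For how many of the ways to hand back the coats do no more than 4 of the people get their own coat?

# with exactly i fixed is C(6,i)·!(6-i); sum over i=0..4:
  i=0: C(6,0)·!6 = 1·265 = 265
  i=1: C(6,1)·!5 = 6·44 = 264
  i=2: C(6,2)·!4 = 15·9 = 135
  i=3: C(6,3)·!3 = 20·2 = 40
  i=4: C(6,4)·!2 = 15·1 = 15
Total = 719.

719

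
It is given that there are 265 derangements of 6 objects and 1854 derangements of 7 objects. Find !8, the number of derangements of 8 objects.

14833

!8 = (8-1)·(!7 + !6) = 7·(1854 + 265) = 7·2119 = 14833.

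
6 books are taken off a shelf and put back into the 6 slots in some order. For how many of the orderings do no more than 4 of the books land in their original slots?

Sum C(6,i)·!(6-i) for i = 0..4:
  i=0: C(6,0)·!6 = 1·265 = 265
  i=1: C(6,1)·!5 = 6·44 = 264
  i=2: C(6,2)·!4 = 15·9 = 135
  i=3: C(6,3)·!3 = 20·2 = 40
  i=4: C(6,4)·!2 = 15·1 = 15
Total = 719.

719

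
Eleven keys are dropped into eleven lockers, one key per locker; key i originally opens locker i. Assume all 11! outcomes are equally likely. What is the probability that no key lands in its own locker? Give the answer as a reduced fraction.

1468457/3991680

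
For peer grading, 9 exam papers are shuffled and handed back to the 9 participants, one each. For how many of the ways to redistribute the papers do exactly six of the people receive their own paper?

168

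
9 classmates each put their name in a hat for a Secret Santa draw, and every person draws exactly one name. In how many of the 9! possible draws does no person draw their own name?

Recurrence: !9 = 9·!8 + (-1)^9.
!9 = 9·14833 - 1 = 133496

133496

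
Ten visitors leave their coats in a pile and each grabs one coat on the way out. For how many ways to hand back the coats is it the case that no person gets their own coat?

The number of derangements of 10 is !10 = Σ_{k=0}^{10} (-1)^k·10!/k!
= 10! - 10!/1! + 10!/2! - 10!/3! + 10!/4! - 10!/5! + 10!/6! - 10!/7! + 10!/8! - 10!/9! + 10!/10!
= 3628800 - 3628800 + 1814400 - 604800 + 151200 - 30240 + 5040 - 720 + 90 - 10 + 1
= 1334961

1334961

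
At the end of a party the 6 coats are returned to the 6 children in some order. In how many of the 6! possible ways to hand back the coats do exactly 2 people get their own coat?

135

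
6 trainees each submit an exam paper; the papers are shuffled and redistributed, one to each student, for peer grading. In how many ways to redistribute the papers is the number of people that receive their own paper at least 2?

# with exactly i fixed is C(6,i)·!(6-i); sum over i=2..6:
  i=2: C(6,2)·!4 = 15·9 = 135
  i=3: C(6,3)·!3 = 20·2 = 40
  i=4: C(6,4)·!2 = 15·1 = 15
  i=5: C(6,5)·!1 = 6·0 = 0
  i=6: C(6,6)·!0 = 1·1 = 1
Total = 191.

191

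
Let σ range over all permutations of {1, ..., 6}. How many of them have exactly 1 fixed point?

264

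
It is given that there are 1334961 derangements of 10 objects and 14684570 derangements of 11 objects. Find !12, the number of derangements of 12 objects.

176214841

!12 = (12-1)·(!11 + !10) = 11·(14684570 + 1334961) = 11·16019531 = 176214841.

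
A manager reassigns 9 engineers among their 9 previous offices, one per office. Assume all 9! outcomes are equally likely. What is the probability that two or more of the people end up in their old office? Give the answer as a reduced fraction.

95887/362880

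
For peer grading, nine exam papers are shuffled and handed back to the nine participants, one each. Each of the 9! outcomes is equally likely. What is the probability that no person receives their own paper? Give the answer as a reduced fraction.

Favorable outcomes: !9 = 133496.
Total outcomes: 9! = 362880.
Probability = 133496/362880 = 16687/45360.

16687/45360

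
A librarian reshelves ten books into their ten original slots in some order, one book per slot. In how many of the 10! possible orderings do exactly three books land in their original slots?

222480

Pick the 3 fixed positions: C(10,3) = 120 ways.
The remaining 7 must be deranged: !7 = 1854.
Total: 120 × 1854 = 222480.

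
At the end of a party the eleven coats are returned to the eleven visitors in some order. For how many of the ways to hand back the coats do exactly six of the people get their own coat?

Choose which 6 of the 11 are fixed: C(11,6) = 462.
The other 5 form a derangement: !5 = 44.
Total: 462 × 44 = 20328.

20328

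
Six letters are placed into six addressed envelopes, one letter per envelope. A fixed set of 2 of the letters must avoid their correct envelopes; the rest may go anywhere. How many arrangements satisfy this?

504

Inclusion-exclusion on the 2 forbidden self-matches:
Σ_{j=0}^{2} (-1)^j C(2,j)(6-j)!
= C(2,0)·6! - C(2,1)·5! + C(2,2)·4!
= 720 - 240 + 24
= 504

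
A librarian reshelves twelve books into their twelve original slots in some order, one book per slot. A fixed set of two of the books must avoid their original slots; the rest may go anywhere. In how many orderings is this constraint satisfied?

Inclusion-exclusion on the 2 forbidden self-matches:
Σ_{j=0}^{2} (-1)^j C(2,j)(12-j)!
= C(2,0)·12! - C(2,1)·11! + C(2,2)·10!
= 479001600 - 79833600 + 3628800
= 402796800

402796800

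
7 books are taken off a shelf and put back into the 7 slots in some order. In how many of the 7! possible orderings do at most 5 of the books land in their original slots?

5039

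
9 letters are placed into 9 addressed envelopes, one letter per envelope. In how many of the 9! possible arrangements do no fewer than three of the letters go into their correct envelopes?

# with exactly i fixed is C(9,i)·!(9-i); sum over i=3..9:
  i=3: C(9,3)·!6 = 84·265 = 22260
  i=4: C(9,4)·!5 = 126·44 = 5544
  i=5: C(9,5)·!4 = 126·9 = 1134
  i=6: C(9,6)·!3 = 84·2 = 168
  i=7: C(9,7)·!2 = 36·1 = 36
  i=8: C(9,8)·!1 = 9·0 = 0
  i=9: C(9,9)·!0 = 1·1 = 1
Total = 29143.

29143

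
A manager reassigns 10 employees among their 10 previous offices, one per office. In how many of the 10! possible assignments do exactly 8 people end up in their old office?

45

Choose which 8 of the 10 are fixed: C(10,8) = 45.
The other 2 form a derangement: !2 = 1.
Total: 45 × 1 = 45.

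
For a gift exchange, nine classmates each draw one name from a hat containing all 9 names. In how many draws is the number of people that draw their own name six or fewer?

Sum C(9,i)·!(9-i) for i = 0..6:
  i=0: C(9,0)·!9 = 1·133496 = 133496
  i=1: C(9,1)·!8 = 9·14833 = 133497
  i=2: C(9,2)·!7 = 36·1854 = 66744
  i=3: C(9,3)·!6 = 84·265 = 22260
  i=4: C(9,4)·!5 = 126·44 = 5544
  i=5: C(9,5)·!4 = 126·9 = 1134
  i=6: C(9,6)·!3 = 84·2 = 168
Total = 362843.

362843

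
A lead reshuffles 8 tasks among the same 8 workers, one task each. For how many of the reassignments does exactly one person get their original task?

14832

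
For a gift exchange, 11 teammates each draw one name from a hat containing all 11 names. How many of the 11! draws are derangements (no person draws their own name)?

The subfactorial !11 = [11!/e] (nearest integer).
11! = 39916800, and 39916800/e ≈ 14684570.08, so !11 = 14684570.

14684570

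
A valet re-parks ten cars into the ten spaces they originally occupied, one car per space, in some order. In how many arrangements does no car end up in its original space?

1334961

Use !n = (n-1)(!(n-1) + !(n-2)).
!10 = 9·(133496 + 14833) = 9·148329 = 1334961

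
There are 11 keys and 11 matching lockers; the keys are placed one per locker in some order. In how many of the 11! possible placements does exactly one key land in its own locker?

14684571

Choose which one of the 11 is fixed: C(11,1) = 11.
The other 10 form a derangement: !10 = 1334961.
Total: 11 × 1334961 = 14684571.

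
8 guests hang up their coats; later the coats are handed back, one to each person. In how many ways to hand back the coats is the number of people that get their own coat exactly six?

28

Pick the 6 fixed positions: C(8,6) = 28 ways.
The remaining 2 must be deranged: !2 = 1.
Total: 28 × 1 = 28.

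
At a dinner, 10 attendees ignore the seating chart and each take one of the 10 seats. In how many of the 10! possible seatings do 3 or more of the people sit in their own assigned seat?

291394

Sum C(10,i)·!(10-i) for i = 3..10:
  i=3: C(10,3)·!7 = 120·1854 = 222480
  i=4: C(10,4)·!6 = 210·265 = 55650
  i=5: C(10,5)·!5 = 252·44 = 11088
  i=6: C(10,6)·!4 = 210·9 = 1890
  i=7: C(10,7)·!3 = 120·2 = 240
  i=8: C(10,8)·!2 = 45·1 = 45
  i=9: C(10,9)·!1 = 10·0 = 0
  i=10: C(10,10)·!0 = 1·1 = 1
Total = 291394.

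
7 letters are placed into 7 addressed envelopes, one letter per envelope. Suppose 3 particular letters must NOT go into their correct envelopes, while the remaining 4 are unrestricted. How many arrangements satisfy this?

Let A_j be the event that the j-th constrained one is fixed. By inclusion-exclusion over the 3 events:
Σ_{j=0}^{3} (-1)^j C(3,j)(7-j)!
= C(3,0)·7! - C(3,1)·6! + C(3,2)·5! - C(3,3)·4!
= 5040 - 2160 + 360 - 24
= 3216

3216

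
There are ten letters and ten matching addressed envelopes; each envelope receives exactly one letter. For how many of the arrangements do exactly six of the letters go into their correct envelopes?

Pick the 6 fixed positions: C(10,6) = 210 ways.
The other 4 form a derangement: !4 = 9.
Total: 210 × 9 = 1890.

1890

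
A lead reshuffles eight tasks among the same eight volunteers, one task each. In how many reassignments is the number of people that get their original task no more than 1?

29665

# with exactly i fixed is C(8,i)·!(8-i); sum over i=0..1:
  i=0: C(8,0)·!8 = 1·14833 = 14833
  i=1: C(8,1)·!7 = 8·1854 = 14832
Total = 29665.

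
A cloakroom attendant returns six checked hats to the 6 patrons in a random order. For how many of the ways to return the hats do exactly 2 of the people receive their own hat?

Choose which 2 of the 6 are fixed: C(6,2) = 15.
The remaining 4 must be deranged: !4 = 9.
Total: 15 × 9 = 135.

135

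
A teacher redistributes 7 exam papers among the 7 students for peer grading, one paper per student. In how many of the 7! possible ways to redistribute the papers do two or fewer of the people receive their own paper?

Sum C(7,i)·!(7-i) for i = 0..2:
  i=0: C(7,0)·!7 = 1·1854 = 1854
  i=1: C(7,1)·!6 = 7·265 = 1855
  i=2: C(7,2)·!5 = 21·44 = 924
Total = 4633.

4633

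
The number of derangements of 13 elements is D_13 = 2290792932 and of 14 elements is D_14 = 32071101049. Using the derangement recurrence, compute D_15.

481066515734

D_15 = (15-1)·(D_14 + D_13) = 14·(32071101049 + 2290792932) = 14·34361893981 = 481066515734.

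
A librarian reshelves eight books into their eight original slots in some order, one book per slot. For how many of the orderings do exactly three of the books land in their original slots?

2464

Choose which 3 of the 8 are fixed: C(8,3) = 56.
The remaining 5 must be deranged: !5 = 44.
Total: 56 × 44 = 2464.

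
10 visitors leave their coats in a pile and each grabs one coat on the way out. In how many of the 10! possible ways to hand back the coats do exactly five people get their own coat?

Pick the 5 fixed positions: C(10,5) = 252 ways.
The other 5 form a derangement: !5 = 44.
Total: 252 × 44 = 11088.

11088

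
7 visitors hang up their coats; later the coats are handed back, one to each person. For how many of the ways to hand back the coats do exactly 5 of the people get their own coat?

Choose which 5 of the 7 are fixed: C(7,5) = 21.
The other 2 form a derangement: !2 = 1.
Total: 21 × 1 = 21.

21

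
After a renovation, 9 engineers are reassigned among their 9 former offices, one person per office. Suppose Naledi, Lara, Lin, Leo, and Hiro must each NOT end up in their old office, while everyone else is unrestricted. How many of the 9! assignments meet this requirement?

Inclusion-exclusion on the 5 forbidden self-matches:
Σ_{j=0}^{5} (-1)^j C(5,j)(9-j)!
= C(5,0)·9! - C(5,1)·8! + C(5,2)·7! - C(5,3)·6! + C(5,4)·5! - C(5,5)·4!
= 362880 - 201600 + 50400 - 7200 + 600 - 24
= 205056

205056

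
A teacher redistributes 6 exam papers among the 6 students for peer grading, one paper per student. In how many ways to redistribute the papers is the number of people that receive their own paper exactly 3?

Pick the 3 fixed positions: C(6,3) = 20 ways.
The remaining 3 must be deranged: !3 = 2.
Total: 20 × 2 = 40.

40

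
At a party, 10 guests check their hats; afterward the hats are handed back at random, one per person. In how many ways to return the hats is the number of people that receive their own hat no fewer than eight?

Sum C(10,i)·!(10-i) for i = 8..10:
  i=8: C(10,8)·!2 = 45·1 = 45
  i=9: C(10,9)·!1 = 10·0 = 0
  i=10: C(10,10)·!0 = 1·1 = 1
Total = 46.

46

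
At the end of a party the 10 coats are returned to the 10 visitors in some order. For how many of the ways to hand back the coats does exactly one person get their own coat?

Pick the single fixed position: C(10,1) = 10 ways.
The remaining 9 must be deranged: !9 = 133496.
Total: 10 × 133496 = 1334960.

1334960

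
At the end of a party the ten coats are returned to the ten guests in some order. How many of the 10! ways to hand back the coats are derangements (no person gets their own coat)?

The subfactorial !10 = [10!/e] (nearest integer).
10! = 3628800, and 3628800/e ≈ 1334960.92, so !10 = 1334961.

1334961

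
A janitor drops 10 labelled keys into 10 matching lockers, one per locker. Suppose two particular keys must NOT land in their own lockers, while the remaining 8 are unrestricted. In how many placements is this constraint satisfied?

2943360

Let A_j be the event that the j-th constrained one is fixed. By inclusion-exclusion over the 2 events:
Σ_{j=0}^{2} (-1)^j C(2,j)(10-j)!
= C(2,0)·10! - C(2,1)·9! + C(2,2)·8!
= 3628800 - 725760 + 40320
= 2943360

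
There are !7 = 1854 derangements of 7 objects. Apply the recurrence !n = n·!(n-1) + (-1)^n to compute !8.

14833

!8 = 8·1854 + 1 = 14833.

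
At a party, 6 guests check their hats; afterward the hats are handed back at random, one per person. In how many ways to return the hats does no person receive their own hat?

265

By inclusion-exclusion, !6 = Σ (-1)^k · 6!/k! for k=0..6
= 6! - 6!/1! + 6!/2! - 6!/3! + 6!/4! - 6!/5! + 6!/6!
= 720 - 720 + 360 - 120 + 30 - 6 + 1
= 265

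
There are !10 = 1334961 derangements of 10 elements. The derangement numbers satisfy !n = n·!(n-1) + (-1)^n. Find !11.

14684570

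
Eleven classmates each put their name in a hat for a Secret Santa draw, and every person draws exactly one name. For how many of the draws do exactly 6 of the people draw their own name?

20328

Pick the 6 fixed positions: C(11,6) = 462 ways.
The remaining 5 must be deranged: !5 = 44.
Total: 462 × 44 = 20328.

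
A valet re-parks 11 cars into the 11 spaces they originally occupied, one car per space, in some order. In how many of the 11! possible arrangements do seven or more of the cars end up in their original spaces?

3356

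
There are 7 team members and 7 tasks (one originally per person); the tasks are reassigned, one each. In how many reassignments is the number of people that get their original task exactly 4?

70

Pick the 4 fixed positions: C(7,4) = 35 ways.
The remaining 3 must be deranged: !3 = 2.
Total: 35 × 2 = 70.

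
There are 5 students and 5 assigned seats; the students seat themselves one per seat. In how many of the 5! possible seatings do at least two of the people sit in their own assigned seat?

31

# with exactly i fixed is C(5,i)·!(5-i); sum over i=2..5:
  i=2: C(5,2)·!3 = 10·2 = 20
  i=3: C(5,3)·!2 = 10·1 = 10
  i=4: C(5,4)·!1 = 5·0 = 0
  i=5: C(5,5)·!0 = 1·1 = 1
Total = 31.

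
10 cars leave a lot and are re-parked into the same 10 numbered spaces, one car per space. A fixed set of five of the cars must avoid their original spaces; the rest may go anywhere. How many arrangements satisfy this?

2170680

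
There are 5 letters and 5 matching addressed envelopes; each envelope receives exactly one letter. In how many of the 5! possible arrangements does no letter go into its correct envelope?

44

By inclusion-exclusion, !5 = Σ (-1)^k · 5!/k! for k=0..5
= 5! - 5!/1! + 5!/2! - 5!/3! + 5!/4! - 5!/5!
= 120 - 120 + 60 - 20 + 5 - 1
= 44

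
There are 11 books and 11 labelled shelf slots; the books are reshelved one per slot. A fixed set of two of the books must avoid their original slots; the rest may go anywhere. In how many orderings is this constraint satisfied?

33022080

Let A_j be the event that the j-th constrained one is fixed. By inclusion-exclusion over the 2 events:
Σ_{j=0}^{2} (-1)^j C(2,j)(11-j)!
= C(2,0)·11! - C(2,1)·10! + C(2,2)·9!
= 39916800 - 7257600 + 362880
= 33022080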